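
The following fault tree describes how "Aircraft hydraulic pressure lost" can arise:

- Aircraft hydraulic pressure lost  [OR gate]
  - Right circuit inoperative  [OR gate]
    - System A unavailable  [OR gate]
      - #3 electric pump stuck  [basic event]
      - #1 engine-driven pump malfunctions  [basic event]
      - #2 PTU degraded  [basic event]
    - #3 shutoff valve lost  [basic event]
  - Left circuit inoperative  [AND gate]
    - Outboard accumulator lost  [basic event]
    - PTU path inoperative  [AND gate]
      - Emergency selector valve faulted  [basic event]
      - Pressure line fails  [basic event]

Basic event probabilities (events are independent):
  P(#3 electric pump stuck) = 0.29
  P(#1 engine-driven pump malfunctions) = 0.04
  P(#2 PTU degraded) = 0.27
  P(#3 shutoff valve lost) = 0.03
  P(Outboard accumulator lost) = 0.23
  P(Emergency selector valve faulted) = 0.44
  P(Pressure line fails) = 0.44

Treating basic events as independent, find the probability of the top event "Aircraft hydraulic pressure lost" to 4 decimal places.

P(System A unavailable) [OR] = 1 − (1−0.29) × (1−0.04) × (1−0.27) = 0.502432
P(Right circuit inoperative) [OR] = 1 − (1−0.502432) × (1−0.03) = 0.517359
P(PTU path inoperative) [AND] = 0.44 × 0.44 = 0.193600
P(Left circuit inoperative) [AND] = 0.23 × 0.193600 = 0.044528
P(Aircraft hydraulic pressure lost) [OR] = 1 − (1−0.517359) × (1−0.044528) = 0.538850
Rounded to 4 decimal places: P(Aircraft hydraulic pressure lost) ≈ 0.5389.

0.5389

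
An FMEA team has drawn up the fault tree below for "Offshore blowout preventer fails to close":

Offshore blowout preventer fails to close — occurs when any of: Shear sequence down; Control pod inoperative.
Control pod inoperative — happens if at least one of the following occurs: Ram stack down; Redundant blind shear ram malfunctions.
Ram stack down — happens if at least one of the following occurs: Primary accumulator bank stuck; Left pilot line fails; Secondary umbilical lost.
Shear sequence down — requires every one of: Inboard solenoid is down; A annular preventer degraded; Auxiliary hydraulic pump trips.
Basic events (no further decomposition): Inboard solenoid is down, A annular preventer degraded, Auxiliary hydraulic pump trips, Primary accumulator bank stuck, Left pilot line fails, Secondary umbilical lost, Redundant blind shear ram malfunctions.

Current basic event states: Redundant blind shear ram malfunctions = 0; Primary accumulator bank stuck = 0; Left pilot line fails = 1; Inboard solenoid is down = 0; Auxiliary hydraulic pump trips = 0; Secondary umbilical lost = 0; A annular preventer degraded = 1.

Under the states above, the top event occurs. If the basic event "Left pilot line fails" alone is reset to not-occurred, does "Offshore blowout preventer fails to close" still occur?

Counterfactual: set "Left pilot line fails" to not occurred.
Shear sequence down [AND]: Inboard solenoid is down=not, A annular preventer degraded=occurs, Auxiliary hydraulic pump trips=not → not all inputs occur → does not occur.
Ram stack down [OR]: Primary accumulator bank stuck=not, Left pilot line fails=not, Secondary umbilical lost=not → no input occurs → does not occur.
Control pod inoperative [OR]: Ram stack down=not, Redundant blind shear ram malfunctions=not → no input occurs → does not occur.
Offshore blowout preventer fails to close [OR]: Shear sequence down=not, Control pod inoperative=not → no input occurs → does not occur.

No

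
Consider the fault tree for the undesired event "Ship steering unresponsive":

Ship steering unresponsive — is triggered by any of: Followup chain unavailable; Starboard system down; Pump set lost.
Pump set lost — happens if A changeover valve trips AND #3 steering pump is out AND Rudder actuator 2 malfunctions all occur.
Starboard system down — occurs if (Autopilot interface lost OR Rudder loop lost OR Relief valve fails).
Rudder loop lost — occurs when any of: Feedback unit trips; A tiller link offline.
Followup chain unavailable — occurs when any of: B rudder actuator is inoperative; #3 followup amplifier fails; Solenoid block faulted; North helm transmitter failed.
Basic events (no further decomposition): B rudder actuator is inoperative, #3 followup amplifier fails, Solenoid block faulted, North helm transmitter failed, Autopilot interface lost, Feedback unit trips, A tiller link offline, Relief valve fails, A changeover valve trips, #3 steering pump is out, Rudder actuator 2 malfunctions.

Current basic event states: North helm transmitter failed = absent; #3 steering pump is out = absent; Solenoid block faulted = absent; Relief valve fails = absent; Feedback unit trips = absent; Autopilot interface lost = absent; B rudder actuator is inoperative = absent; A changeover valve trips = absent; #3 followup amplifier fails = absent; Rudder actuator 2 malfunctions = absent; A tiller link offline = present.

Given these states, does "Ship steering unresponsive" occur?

Followup chain unavailable [OR]: B rudder actuator is inoperative=not, #3 followup amplifier fails=not, Solenoid block faulted=not, North helm transmitter failed=not → no input occurs → does not occur.
Rudder loop lost [OR]: Feedback unit trips=not, A tiller link offline=occurs → at least one input occurs → occurs.
Starboard system down [OR]: Autopilot interface lost=not, Rudder loop lost=occurs, Relief valve fails=not → at least one input occurs → occurs.
Pump set lost [AND]: A changeover valve trips=not, #3 steering pump is out=not, Rudder actuator 2 malfunctions=not → not all inputs occur → does not occur.
Ship steering unresponsive [OR]: Followup chain unavailable=not, Starboard system down=occurs, Pump set lost=not → at least one input occurs → occurs.

Yes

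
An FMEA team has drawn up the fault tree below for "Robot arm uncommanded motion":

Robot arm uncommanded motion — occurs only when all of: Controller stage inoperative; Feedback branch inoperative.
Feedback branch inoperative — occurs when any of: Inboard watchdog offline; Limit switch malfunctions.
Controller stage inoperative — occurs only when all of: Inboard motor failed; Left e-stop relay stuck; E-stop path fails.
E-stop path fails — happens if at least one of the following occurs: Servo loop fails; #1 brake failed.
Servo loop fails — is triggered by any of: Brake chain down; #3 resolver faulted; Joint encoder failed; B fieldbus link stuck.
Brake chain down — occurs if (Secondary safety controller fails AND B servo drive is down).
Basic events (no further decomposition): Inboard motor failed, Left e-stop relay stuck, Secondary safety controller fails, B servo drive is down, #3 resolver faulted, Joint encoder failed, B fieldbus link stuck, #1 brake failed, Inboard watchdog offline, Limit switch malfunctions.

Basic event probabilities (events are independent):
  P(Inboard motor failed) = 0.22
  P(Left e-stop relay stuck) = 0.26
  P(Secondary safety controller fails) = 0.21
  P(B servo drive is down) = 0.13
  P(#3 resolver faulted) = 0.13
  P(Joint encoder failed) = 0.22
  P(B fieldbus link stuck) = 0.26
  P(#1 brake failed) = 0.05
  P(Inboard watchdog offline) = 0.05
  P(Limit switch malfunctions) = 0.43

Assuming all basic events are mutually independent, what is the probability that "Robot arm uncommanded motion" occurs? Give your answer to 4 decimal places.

0.0141

P(Brake chain down) [AND] = 0.21 × 0.13 = 0.027300
P(Servo loop fails) [OR] = 1 − (1−0.027300) × (1−0.13) × (1−0.22) × (1−0.26) = 0.511545
P(E-stop path fails) [OR] = 1 − (1−0.511545) × (1−0.05) = 0.535968
P(Controller stage inoperative) [AND] = 0.22 × 0.26 × 0.535968 = 0.030657
P(Feedback branch inoperative) [OR] = 1 − (1−0.05) × (1−0.43) = 0.458500
P(Robot arm uncommanded motion) [AND] = 0.030657 × 0.458500 = 0.014056
Rounded to 4 decimal places: P(Robot arm uncommanded motion) ≈ 0.0141.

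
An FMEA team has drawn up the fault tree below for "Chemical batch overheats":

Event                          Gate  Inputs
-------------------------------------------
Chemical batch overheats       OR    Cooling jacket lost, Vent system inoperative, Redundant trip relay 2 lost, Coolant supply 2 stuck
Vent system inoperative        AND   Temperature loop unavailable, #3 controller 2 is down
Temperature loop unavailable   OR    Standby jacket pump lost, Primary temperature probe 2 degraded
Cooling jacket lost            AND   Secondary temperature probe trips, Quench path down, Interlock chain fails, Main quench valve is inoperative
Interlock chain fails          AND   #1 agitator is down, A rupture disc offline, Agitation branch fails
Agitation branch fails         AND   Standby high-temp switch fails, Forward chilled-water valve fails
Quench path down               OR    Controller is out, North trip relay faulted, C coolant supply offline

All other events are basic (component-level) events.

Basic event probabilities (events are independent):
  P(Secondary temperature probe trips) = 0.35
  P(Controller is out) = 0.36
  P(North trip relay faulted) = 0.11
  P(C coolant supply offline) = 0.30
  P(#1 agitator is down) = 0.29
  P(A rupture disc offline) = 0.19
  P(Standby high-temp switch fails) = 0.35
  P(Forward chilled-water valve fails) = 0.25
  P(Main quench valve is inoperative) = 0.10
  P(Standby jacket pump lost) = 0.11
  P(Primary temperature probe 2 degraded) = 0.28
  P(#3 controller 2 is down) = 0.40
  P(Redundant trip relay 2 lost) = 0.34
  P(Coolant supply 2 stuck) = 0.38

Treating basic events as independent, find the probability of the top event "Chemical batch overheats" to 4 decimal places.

P(Quench path down) [OR] = 1 − (1−0.36) × (1−0.11) × (1−0.30) = 0.601280
P(Agitation branch fails) [AND] = 0.35 × 0.25 = 0.087500
P(Interlock chain fails) [AND] = 0.29 × 0.19 × 0.087500 = 0.004821
P(Cooling jacket lost) [AND] = 0.35 × 0.601280 × 0.004821 × 0.10 = 0.000101
P(Temperature loop unavailable) [OR] = 1 − (1−0.11) × (1−0.28) = 0.359200
P(Vent system inoperative) [AND] = 0.359200 × 0.40 = 0.143680
P(Chemical batch overheats) [OR] = 1 − (1−0.000101) × (1−0.143680) × (1−0.34) × (1−0.38) = 0.649629
Rounded to 4 decimal places: P(Chemical batch overheats) ≈ 0.6496.

0.6496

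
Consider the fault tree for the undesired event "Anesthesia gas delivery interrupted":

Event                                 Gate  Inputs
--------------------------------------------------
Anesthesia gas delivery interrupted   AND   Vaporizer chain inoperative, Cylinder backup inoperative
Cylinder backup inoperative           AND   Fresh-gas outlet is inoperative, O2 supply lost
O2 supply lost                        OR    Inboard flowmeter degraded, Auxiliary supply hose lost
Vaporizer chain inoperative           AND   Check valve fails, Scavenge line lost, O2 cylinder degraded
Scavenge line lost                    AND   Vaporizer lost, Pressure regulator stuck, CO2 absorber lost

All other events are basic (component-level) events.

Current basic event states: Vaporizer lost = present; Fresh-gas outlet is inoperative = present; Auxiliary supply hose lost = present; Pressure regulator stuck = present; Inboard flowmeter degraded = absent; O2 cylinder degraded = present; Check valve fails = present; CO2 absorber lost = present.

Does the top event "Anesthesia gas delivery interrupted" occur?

Scavenge line lost [AND]: Vaporizer lost=occurs, Pressure regulator stuck=occurs, CO2 absorber lost=occurs → all inputs occur → occurs.
Vaporizer chain inoperative [AND]: Check valve fails=occurs, Scavenge line lost=occurs, O2 cylinder degraded=occurs → all inputs occur → occurs.
O2 supply lost [OR]: Inboard flowmeter degraded=not, Auxiliary supply hose lost=occurs → at least one input occurs → occurs.
Cylinder backup inoperative [AND]: Fresh-gas outlet is inoperative=occurs, O2 supply lost=occurs → all inputs occur → occurs.
Anesthesia gas delivery interrupted [AND]: Vaporizer chain inoperative=occurs, Cylinder backup inoperative=occurs → all inputs occur → occurs.

Yes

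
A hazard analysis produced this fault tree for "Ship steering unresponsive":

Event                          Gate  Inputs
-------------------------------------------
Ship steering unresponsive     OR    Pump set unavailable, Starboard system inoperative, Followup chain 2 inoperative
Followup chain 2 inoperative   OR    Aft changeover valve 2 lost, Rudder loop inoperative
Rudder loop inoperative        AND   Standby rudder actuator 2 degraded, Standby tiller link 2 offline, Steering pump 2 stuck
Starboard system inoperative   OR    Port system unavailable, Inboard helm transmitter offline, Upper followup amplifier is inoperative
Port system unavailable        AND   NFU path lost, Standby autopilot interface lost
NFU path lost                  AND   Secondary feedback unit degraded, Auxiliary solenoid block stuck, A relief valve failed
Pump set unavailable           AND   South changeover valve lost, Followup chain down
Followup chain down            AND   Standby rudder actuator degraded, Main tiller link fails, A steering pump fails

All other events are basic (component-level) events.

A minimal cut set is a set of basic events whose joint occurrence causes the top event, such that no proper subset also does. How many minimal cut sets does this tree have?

Followup chain down [AND]: one cut set from each child combined → 1 × 1 × 1 = 1 cut set(s).
Pump set unavailable [AND]: one cut set from each child combined → 1 × 1 = 1 cut set(s).
NFU path lost [AND]: one cut set from each child combined → 1 × 1 × 1 = 1 cut set(s).
Port system unavailable [AND]: one cut set from each child combined → 1 × 1 = 1 cut set(s).
Starboard system inoperative [OR]: union of children's cut sets → 3 cut set(s).
Rudder loop inoperative [AND]: one cut set from each child combined → 1 × 1 × 1 = 1 cut set(s).
Followup chain 2 inoperative [OR]: union of children's cut sets → 2 cut set(s).
Ship steering unresponsive [OR]: union of children's cut sets → 6 cut set(s).
Minimal cut sets: {A steering pump fails, Main tiller link fails, South changeover valve lost, Standby rudder actuator degraded}; {A relief valve failed, Auxiliary solenoid block stuck, Secondary feedback unit degraded, Standby autopilot interface lost}; {Inboard helm transmitter offline}; {Upper followup amplifier is inoperative}; {Aft changeover valve 2 lost}; {Standby rudder actuator 2 degraded, Standby tiller link 2 offline, Steering pump 2 stuck}.

6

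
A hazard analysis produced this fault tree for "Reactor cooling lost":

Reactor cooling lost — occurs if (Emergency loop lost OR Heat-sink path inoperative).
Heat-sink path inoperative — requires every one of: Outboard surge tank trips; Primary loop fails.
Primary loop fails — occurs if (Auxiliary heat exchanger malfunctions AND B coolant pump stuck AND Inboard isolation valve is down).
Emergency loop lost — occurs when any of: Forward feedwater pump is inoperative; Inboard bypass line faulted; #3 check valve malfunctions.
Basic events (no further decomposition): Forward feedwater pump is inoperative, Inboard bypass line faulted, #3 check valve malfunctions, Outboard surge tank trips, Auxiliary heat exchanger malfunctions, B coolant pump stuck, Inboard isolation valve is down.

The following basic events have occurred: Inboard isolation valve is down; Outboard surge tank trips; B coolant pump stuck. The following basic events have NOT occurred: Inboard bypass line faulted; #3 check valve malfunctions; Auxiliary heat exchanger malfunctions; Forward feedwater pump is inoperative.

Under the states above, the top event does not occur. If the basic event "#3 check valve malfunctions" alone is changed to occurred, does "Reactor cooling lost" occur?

Counterfactual: set "#3 check valve malfunctions" to occurred.
Emergency loop lost [OR]: Forward feedwater pump is inoperative=not, Inboard bypass line faulted=not, #3 check valve malfunctions=occurs → at least one input occurs → occurs.
Primary loop fails [AND]: Auxiliary heat exchanger malfunctions=not, B coolant pump stuck=occurs, Inboard isolation valve is down=occurs → not all inputs occur → does not occur.
Heat-sink path inoperative [AND]: Outboard surge tank trips=occurs, Primary loop fails=not → not all inputs occur → does not occur.
Reactor cooling lost [OR]: Emergency loop lost=occurs, Heat-sink path inoperative=not → at least one input occurs → occurs.

Yes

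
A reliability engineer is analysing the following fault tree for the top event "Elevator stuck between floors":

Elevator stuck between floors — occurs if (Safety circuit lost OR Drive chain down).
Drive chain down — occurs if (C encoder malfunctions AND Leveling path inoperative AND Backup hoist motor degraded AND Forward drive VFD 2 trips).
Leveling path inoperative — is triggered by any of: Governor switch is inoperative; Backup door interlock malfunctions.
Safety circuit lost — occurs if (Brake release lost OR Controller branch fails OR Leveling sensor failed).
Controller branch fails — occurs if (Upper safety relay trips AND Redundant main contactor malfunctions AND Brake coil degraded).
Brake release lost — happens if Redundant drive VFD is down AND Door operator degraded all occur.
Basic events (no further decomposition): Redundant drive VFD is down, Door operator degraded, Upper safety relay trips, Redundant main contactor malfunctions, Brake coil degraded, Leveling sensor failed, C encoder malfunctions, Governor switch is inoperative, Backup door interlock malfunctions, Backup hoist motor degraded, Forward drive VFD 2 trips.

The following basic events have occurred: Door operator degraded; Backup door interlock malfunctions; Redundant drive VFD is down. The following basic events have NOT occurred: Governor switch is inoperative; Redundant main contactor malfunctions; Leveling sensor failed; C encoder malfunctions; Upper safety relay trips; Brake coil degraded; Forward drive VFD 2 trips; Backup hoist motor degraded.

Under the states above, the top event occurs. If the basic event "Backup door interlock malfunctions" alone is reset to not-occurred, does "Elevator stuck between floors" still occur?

Counterfactual: set "Backup door interlock malfunctions" to not occurred.
Brake release lost [AND]: Redundant drive VFD is down=occurs, Door operator degraded=occurs → all inputs occur → occurs.
Controller branch fails [AND]: Upper safety relay trips=not, Redundant main contactor malfunctions=not, Brake coil degraded=not → not all inputs occur → does not occur.
Safety circuit lost [OR]: Brake release lost=occurs, Controller branch fails=not, Leveling sensor failed=not → at least one input occurs → occurs.
Leveling path inoperative [OR]: Governor switch is inoperative=not, Backup door interlock malfunctions=not → no input occurs → does not occur.
Drive chain down [AND]: C encoder malfunctions=not, Leveling path inoperative=not, Backup hoist motor degraded=not, Forward drive VFD 2 trips=not → not all inputs occur → does not occur.
Elevator stuck between floors [OR]: Safety circuit lost=occurs, Drive chain down=not → at least one input occurs → occurs.

Yes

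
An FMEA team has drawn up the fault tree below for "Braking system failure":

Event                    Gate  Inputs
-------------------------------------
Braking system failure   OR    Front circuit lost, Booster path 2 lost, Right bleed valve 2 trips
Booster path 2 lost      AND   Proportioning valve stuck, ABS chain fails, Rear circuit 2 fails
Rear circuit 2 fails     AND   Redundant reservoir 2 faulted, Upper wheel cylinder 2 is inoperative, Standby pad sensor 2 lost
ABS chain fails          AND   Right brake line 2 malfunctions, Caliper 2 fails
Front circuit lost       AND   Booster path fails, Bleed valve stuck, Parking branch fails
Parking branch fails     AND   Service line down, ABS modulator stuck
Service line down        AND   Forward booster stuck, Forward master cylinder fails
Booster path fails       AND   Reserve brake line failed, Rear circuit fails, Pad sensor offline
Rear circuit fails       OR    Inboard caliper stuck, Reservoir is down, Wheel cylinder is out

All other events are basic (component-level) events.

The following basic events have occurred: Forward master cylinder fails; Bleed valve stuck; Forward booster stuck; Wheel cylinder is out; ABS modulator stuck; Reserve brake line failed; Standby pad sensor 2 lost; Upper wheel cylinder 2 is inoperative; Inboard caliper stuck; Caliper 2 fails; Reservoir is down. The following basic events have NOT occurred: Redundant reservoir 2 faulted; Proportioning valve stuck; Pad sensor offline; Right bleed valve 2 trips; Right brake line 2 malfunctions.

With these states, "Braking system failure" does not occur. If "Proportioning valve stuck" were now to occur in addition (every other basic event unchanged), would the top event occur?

Counterfactual: set "Proportioning valve stuck" to occurred.
Rear circuit fails [OR]: Inboard caliper stuck=occurs, Reservoir is down=occurs, Wheel cylinder is out=occurs → at least one input occurs → occurs.
Booster path fails [AND]: Reserve brake line failed=occurs, Rear circuit fails=occurs, Pad sensor offline=not → not all inputs occur → does not occur.
Service line down [AND]: Forward booster stuck=occurs, Forward master cylinder fails=occurs → all inputs occur → occurs.
Parking branch fails [AND]: Service line down=occurs, ABS modulator stuck=occurs → all inputs occur → occurs.
Front circuit lost [AND]: Booster path fails=not, Bleed valve stuck=occurs, Parking branch fails=occurs → not all inputs occur → does not occur.
ABS chain fails [AND]: Right brake line 2 malfunctions=not, Caliper 2 fails=occurs → not all inputs occur → does not occur.
Rear circuit 2 fails [AND]: Redundant reservoir 2 faulted=not, Upper wheel cylinder 2 is inoperative=occurs, Standby pad sensor 2 lost=occurs → not all inputs occur → does not occur.
Booster path 2 lost [AND]: Proportioning valve stuck=occurs, ABS chain fails=not, Rear circuit 2 fails=not → not all inputs occur → does not occur.
Braking system failure [OR]: Front circuit lost=not, Booster path 2 lost=not, Right bleed valve 2 trips=not → no input occurs → does not occur.

No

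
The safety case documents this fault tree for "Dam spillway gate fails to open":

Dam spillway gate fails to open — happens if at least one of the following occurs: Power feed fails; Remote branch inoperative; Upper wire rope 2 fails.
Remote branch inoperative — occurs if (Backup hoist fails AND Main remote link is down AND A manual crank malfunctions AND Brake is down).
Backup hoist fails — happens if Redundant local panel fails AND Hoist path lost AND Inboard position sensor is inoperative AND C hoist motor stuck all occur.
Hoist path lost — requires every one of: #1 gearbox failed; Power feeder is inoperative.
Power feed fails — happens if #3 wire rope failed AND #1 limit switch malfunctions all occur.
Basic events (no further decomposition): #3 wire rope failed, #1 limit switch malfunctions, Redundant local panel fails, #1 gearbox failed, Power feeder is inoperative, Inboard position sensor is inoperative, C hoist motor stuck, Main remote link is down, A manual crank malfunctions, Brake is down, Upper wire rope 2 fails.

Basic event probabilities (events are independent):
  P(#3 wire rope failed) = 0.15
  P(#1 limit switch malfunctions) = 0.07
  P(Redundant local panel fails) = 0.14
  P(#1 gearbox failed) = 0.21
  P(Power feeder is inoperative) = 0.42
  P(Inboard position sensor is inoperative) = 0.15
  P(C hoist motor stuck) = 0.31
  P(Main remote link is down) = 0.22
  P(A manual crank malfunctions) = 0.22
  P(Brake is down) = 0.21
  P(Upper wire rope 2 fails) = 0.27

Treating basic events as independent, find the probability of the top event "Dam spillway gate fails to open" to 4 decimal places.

0.2777

P(Power feed fails) [AND] = 0.15 × 0.07 = 0.010500
P(Hoist path lost) [AND] = 0.21 × 0.42 = 0.088200
P(Backup hoist fails) [AND] = 0.14 × 0.088200 × 0.15 × 0.31 = 0.000574
P(Remote branch inoperative) [AND] = 0.000574 × 0.22 × 0.22 × 0.21 = 0.000006
P(Dam spillway gate fails to open) [OR] = 1 − (1−0.010500) × (1−0.000006) × (1−0.27) = 0.277669
Rounded to 4 decimal places: P(Dam spillway gate fails to open) ≈ 0.2777.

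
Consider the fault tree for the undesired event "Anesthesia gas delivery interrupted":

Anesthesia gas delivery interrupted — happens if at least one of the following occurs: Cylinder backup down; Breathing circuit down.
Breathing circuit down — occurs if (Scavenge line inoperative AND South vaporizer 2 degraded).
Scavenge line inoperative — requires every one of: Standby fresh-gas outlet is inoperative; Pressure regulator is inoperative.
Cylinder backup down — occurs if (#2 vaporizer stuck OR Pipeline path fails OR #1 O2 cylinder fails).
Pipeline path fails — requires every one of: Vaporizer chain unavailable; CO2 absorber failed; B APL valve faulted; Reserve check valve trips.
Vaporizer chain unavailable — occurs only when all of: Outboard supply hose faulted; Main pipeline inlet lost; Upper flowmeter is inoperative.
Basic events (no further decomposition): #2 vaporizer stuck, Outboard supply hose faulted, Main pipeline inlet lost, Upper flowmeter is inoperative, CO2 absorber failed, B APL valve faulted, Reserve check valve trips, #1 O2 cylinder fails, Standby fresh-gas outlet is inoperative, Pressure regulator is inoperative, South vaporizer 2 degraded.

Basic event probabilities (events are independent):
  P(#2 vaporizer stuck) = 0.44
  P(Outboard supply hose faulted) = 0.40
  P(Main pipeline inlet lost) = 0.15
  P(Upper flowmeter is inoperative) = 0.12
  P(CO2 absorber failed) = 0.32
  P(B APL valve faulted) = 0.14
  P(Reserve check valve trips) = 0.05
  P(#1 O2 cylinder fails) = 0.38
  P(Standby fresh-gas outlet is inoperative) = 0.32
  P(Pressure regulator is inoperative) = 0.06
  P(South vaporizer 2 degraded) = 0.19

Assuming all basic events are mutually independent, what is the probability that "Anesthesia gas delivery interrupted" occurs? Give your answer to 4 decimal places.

0.6541

P(Vaporizer chain unavailable) [AND] = 0.40 × 0.15 × 0.12 = 0.007200
P(Pipeline path fails) [AND] = 0.007200 × 0.32 × 0.14 × 0.05 = 0.000016
P(Cylinder backup down) [OR] = 1 − (1−0.44) × (1−0.000016) × (1−0.38) = 0.652806
P(Scavenge line inoperative) [AND] = 0.32 × 0.06 = 0.019200
P(Breathing circuit down) [AND] = 0.019200 × 0.19 = 0.003648
P(Anesthesia gas delivery interrupted) [OR] = 1 − (1−0.652806) × (1−0.003648) = 0.654073
Rounded to 4 decimal places: P(Anesthesia gas delivery interrupted) ≈ 0.6541.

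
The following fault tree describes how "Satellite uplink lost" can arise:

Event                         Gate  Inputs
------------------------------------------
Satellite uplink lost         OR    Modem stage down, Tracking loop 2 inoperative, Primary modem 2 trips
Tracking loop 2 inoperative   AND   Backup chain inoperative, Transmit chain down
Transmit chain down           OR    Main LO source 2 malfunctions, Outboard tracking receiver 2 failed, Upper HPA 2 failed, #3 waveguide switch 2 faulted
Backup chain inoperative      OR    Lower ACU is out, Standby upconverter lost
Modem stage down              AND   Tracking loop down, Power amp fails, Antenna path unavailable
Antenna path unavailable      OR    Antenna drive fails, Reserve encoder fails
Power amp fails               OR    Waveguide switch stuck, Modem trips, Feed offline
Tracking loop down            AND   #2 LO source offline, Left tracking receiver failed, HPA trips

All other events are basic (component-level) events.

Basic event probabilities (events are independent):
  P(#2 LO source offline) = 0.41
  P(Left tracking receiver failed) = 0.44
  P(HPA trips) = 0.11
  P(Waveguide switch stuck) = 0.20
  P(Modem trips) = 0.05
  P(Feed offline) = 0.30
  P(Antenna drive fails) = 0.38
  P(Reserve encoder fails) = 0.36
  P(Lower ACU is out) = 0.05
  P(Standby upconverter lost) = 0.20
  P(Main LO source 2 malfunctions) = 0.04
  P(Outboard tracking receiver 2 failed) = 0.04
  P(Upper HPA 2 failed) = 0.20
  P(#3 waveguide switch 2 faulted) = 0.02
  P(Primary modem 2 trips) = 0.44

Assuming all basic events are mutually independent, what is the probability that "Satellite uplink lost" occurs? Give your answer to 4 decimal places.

0.4802

P(Tracking loop down) [AND] = 0.41 × 0.44 × 0.11 = 0.019844
P(Power amp fails) [OR] = 1 − (1−0.20) × (1−0.05) × (1−0.30) = 0.468000
P(Antenna path unavailable) [OR] = 1 − (1−0.38) × (1−0.36) = 0.603200
P(Modem stage down) [AND] = 0.019844 × 0.468000 × 0.603200 = 0.005602
P(Backup chain inoperative) [OR] = 1 − (1−0.05) × (1−0.20) = 0.240000
P(Transmit chain down) [OR] = 1 − (1−0.04) × (1−0.04) × (1−0.20) × (1−0.02) = 0.277466
P(Tracking loop 2 inoperative) [AND] = 0.240000 × 0.277466 = 0.066592
P(Satellite uplink lost) [OR] = 1 − (1−0.005602) × (1−0.066592) × (1−0.44) = 0.480220
Rounded to 4 decimal places: P(Satellite uplink lost) ≈ 0.4802.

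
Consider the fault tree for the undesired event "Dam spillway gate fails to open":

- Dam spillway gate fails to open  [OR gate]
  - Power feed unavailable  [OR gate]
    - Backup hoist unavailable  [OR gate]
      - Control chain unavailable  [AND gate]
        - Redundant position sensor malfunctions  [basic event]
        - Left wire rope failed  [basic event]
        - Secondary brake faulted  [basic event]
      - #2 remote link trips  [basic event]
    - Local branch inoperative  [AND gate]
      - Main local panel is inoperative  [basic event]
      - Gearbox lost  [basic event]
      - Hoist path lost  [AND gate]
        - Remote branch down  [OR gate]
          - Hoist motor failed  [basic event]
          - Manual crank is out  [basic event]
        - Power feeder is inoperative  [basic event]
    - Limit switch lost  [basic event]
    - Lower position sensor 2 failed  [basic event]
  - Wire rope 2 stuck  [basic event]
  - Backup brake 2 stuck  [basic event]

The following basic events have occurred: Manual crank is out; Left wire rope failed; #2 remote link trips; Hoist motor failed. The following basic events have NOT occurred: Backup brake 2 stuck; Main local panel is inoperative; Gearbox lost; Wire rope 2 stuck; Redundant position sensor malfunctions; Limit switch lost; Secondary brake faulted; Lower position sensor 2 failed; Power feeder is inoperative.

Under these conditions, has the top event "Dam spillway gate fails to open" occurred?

Yes

Control chain unavailable [AND]: Redundant position sensor malfunctions=not, Left wire rope failed=occurs, Secondary brake faulted=not → not all inputs occur → does not occur.
Backup hoist unavailable [OR]: Control chain unavailable=not, #2 remote link trips=occurs → at least one input occurs → occurs.
Remote branch down [OR]: Hoist motor failed=occurs, Manual crank is out=occurs → at least one input occurs → occurs.
Hoist path lost [AND]: Remote branch down=occurs, Power feeder is inoperative=not → not all inputs occur → does not occur.
Local branch inoperative [AND]: Main local panel is inoperative=not, Gearbox lost=not, Hoist path lost=not → not all inputs occur → does not occur.
Power feed unavailable [OR]: Backup hoist unavailable=occurs, Local branch inoperative=not, Limit switch lost=not, Lower position sensor 2 failed=not → at least one input occurs → occurs.
Dam spillway gate fails to open [OR]: Power feed unavailable=occurs, Wire rope 2 stuck=not, Backup brake 2 stuck=not → at least one input occurs → occurs.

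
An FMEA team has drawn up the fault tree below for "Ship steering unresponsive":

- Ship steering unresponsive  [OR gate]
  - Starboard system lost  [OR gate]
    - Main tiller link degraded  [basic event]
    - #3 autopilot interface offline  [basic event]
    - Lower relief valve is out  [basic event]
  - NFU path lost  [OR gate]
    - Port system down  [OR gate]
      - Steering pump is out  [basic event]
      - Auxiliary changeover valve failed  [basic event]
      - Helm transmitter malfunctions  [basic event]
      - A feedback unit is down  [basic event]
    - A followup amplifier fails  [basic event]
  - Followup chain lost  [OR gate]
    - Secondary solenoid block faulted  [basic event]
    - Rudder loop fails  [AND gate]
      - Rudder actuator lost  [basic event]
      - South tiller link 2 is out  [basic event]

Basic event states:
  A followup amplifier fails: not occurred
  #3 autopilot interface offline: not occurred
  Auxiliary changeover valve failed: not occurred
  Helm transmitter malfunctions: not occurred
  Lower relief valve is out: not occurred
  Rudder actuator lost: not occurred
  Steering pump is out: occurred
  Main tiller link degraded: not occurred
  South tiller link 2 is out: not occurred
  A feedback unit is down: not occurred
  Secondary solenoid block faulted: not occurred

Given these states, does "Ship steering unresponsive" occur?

Starboard system lost [OR]: Main tiller link degraded=not, #3 autopilot interface offline=not, Lower relief valve is out=not → no input occurs → does not occur.
Port system down [OR]: Steering pump is out=occurs, Auxiliary changeover valve failed=not, Helm transmitter malfunctions=not, A feedback unit is down=not → at least one input occurs → occurs.
NFU path lost [OR]: Port system down=occurs, A followup amplifier fails=not → at least one input occurs → occurs.
Rudder loop fails [AND]: Rudder actuator lost=not, South tiller link 2 is out=not → not all inputs occur → does not occur.
Followup chain lost [OR]: Secondary solenoid block faulted=not, Rudder loop fails=not → no input occurs → does not occur.
Ship steering unresponsive [OR]: Starboard system lost=not, NFU path lost=occurs, Followup chain lost=not → at least one input occurs → occurs.

Yes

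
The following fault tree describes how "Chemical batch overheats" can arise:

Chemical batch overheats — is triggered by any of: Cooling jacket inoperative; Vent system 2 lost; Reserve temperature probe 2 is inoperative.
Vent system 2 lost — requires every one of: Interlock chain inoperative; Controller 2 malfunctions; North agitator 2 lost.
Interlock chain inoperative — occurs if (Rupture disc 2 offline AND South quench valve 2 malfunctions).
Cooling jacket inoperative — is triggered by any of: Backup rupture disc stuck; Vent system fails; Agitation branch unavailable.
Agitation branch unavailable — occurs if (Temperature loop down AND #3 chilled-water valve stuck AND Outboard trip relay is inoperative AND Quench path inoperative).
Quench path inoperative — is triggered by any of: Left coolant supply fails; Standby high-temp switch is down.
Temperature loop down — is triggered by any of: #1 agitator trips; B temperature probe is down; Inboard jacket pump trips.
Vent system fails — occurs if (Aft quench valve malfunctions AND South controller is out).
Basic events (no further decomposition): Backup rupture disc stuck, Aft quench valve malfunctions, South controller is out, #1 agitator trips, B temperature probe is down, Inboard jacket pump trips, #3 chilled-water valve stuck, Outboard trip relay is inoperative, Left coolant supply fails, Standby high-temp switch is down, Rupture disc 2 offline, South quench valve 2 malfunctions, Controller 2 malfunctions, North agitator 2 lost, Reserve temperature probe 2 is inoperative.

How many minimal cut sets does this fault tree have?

Vent system fails [AND]: one cut set from each child combined → 1 × 1 = 1 cut set(s).
Temperature loop down [OR]: union of children's cut sets → 3 cut set(s).
Quench path inoperative [OR]: union of children's cut sets → 2 cut set(s).
Agitation branch unavailable [AND]: one cut set from each child combined → 3 × 1 × 1 × 2 = 6 cut set(s).
Cooling jacket inoperative [OR]: union of children's cut sets → 8 cut set(s).
Interlock chain inoperative [AND]: one cut set from each child combined → 1 × 1 = 1 cut set(s).
Vent system 2 lost [AND]: one cut set from each child combined → 1 × 1 × 1 = 1 cut set(s).
Chemical batch overheats [OR]: union of children's cut sets → 10 cut set(s).
Minimal cut sets: {Backup rupture disc stuck}; {Aft quench valve malfunctions, South controller is out}; {#1 agitator trips, #3 chilled-water valve stuck, Left coolant supply fails, Outboard trip relay is inoperative}; {#1 agitator trips, #3 chilled-water valve stuck, Outboard trip relay is inoperative, Standby high-temp switch is down}; {#3 chilled-water valve stuck, B temperature probe is down, Left coolant supply fails, Outboard trip relay is inoperative}; {#3 chilled-water valve stuck, B temperature probe is down, Outboard trip relay is inoperative, Standby high-temp switch is down}; {#3 chilled-water valve stuck, Inboard jacket pump trips, Left coolant supply fails, Outboard trip relay is inoperative}; {#3 chilled-water valve stuck, Inboard jacket pump trips, Outboard trip relay is inoperative, Standby high-temp switch is down}; {Controller 2 malfunctions, North agitator 2 lost, Rupture disc 2 offline, South quench valve 2 malfunctions}; {Reserve temperature probe 2 is inoperative}.

10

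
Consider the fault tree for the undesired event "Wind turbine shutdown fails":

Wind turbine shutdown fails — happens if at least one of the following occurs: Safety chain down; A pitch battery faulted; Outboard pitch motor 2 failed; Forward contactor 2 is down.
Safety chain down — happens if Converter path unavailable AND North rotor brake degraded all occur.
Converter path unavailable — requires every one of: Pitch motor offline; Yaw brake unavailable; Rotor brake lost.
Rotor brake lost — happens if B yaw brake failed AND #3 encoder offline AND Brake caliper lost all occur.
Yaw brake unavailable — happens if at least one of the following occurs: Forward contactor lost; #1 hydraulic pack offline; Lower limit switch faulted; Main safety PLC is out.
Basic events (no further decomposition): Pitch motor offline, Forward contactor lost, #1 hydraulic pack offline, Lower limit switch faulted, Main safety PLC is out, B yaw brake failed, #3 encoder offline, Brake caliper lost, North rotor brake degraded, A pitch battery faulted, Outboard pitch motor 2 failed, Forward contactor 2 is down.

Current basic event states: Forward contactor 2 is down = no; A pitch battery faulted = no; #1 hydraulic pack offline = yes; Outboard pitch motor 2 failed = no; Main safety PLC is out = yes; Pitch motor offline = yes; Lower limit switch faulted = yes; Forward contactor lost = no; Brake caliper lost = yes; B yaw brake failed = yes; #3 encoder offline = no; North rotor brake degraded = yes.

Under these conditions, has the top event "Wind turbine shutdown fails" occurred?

Yaw brake unavailable [OR]: Forward contactor lost=not, #1 hydraulic pack offline=occurs, Lower limit switch faulted=occurs, Main safety PLC is out=occurs → at least one input occurs → occurs.
Rotor brake lost [AND]: B yaw brake failed=occurs, #3 encoder offline=not, Brake caliper lost=occurs → not all inputs occur → does not occur.
Converter path unavailable [AND]: Pitch motor offline=occurs, Yaw brake unavailable=occurs, Rotor brake lost=not → not all inputs occur → does not occur.
Safety chain down [AND]: Converter path unavailable=not, North rotor brake degraded=occurs → not all inputs occur → does not occur.
Wind turbine shutdown fails [OR]: Safety chain down=not, A pitch battery faulted=not, Outboard pitch motor 2 failed=not, Forward contactor 2 is down=not → no input occurs → does not occur.

No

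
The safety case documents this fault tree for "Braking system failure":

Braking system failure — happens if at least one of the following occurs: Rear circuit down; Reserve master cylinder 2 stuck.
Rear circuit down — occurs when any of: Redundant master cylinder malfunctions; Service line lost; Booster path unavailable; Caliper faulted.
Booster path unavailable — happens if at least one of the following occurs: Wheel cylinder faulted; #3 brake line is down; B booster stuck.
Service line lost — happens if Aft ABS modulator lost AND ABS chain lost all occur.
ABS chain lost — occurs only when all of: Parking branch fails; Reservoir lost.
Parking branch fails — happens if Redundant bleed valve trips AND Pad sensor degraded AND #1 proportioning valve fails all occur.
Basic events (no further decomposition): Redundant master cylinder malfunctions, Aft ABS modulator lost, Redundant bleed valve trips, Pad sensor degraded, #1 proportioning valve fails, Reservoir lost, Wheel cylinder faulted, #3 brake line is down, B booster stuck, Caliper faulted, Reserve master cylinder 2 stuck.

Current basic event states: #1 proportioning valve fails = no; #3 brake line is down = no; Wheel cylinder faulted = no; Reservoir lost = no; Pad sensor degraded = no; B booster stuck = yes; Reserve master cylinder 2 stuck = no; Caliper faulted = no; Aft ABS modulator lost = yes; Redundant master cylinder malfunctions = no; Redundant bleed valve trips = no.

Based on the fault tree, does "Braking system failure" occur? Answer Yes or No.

Parking branch fails [AND]: Redundant bleed valve trips=not, Pad sensor degraded=not, #1 proportioning valve fails=not → not all inputs occur → does not occur.
ABS chain lost [AND]: Parking branch fails=not, Reservoir lost=not → not all inputs occur → does not occur.
Service line lost [AND]: Aft ABS modulator lost=occurs, ABS chain lost=not → not all inputs occur → does not occur.
Booster path unavailable [OR]: Wheel cylinder faulted=not, #3 brake line is down=not, B booster stuck=occurs → at least one input occurs → occurs.
Rear circuit down [OR]: Redundant master cylinder malfunctions=not, Service line lost=not, Booster path unavailable=occurs, Caliper faulted=not → at least one input occurs → occurs.
Braking system failure [OR]: Rear circuit down=occurs, Reserve master cylinder 2 stuck=not → at least one input occurs → occurs.

Yes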